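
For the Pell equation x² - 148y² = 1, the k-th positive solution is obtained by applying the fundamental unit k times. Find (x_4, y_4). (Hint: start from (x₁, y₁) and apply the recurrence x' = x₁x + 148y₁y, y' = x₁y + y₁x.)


Step 1: Find the fundamental solution (x₁, y₁) of x² - 148y² = 1.
  Expand √148 as a continued fraction. a₀ = ⌊√148⌋ = 12; iterate m_{k+1} = d_k·a_k − m_k, d_{k+1} = (148 − m_{k+1}²)/d_k, a_{k+1} = ⌊(a₀ + m_{k+1})/d_{k+1}⌋ (starting m₀ = 0, d₀ = 1), with convergents p_k = a_k·p_{k-1} + p_{k-2}, q_k = a_k·q_{k-1} + q_{k-2} (p₋₁ = 1, q₋₁ = 0):
  k = 0: a₀ = 12; p₀/q₀ = 12/1; p₀² − 148·q₀² = 144 − 148 = -4.
  k = 1: m = 12, d = 4, a = ⌊(12 + 12)/4⌋ = 6; p/q = (6·12 + 1)/(6·1 + 0) = 73/6; p² − 148·q² = 5329 − 5328 = 1.
  The first convergent with p² − 148·q² = 1 gives the fundamental solution (x₁, y₁) = (73, 6).
Step 2: Apply the recurrence (x_{n+1}, y_{n+1}) = (x₁x_n + 148y₁y_n, x₁y_n + y₁x_n) repeatedly.
  From (x_1, y_1) = (73, 6): x_2 = 73·73 + 148·6·6 = 10657; y_2 = 73·6 + 6·73 = 876.
  From (x_2, y_2) = (10657, 876): x_3 = 73·10657 + 148·6·876 = 1555849; y_3 = 73·876 + 6·10657 = 127890.
  From (x_3, y_3) = (1555849, 127890): x_4 = 73·1555849 + 148·6·127890 = 227143297; y_4 = 73·127890 + 6·1555849 = 18671064.
Step 3: Verify x_4² - 148·y_4² = 51594077372030209 - 51594077372030208 = 1 (should be 1). ✓

(x_1, y_1) = (73, 6); (x_4, y_4) = (227143297, 18671064).


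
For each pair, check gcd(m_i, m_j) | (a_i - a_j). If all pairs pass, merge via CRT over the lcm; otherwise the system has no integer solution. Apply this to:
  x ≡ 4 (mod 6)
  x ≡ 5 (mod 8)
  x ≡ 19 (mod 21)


Moduli 6, 8, 21 are not pairwise coprime, so CRT works modulo lcm(m_i) when all pairwise compatibility conditions hold.
Pairwise compatibility: gcd(m_i, m_j) must divide a_i - a_j for every pair.
Merge one congruence at a time:
  Start: x ≡ 4 (mod 6).
  Combine with x ≡ 5 (mod 8): gcd(6, 8) = 2, and 5 - 4 = 1 is NOT divisible by 2.
    ⇒ system is inconsistent (no integer solution).

No solution (the system is inconsistent).


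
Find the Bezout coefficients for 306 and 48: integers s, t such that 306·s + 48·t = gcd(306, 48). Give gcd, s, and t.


Euclidean algorithm on (306, 48) — divide until remainder is 0:
  306 = 6 · 48 + 18
  48 = 2 · 18 + 12
  18 = 1 · 12 + 6
  12 = 2 · 6 + 0
gcd(306, 48) = 6.
Track Bezout coefficients alongside the remainders: start with r₀ = 306 = a·1 + b·0 (s = 1, t = 0) and r₁ = 48 = a·0 + b·1 (s = 0, t = 1); each new remainder r_{k+1} = r_{k-1} − q_k·r_k inherits s_{k+1} = s_{k-1} − q_k·s_k, t_{k+1} = t_{k-1} − q_k·t_k, so r_k = a·s_k + b·t_k at every step:
  q = 6: r = 18, s = 1 − 6·0 = 1, t = 0 − 6·1 = -6  (check: 306·1 + 48·(-6) = 18)
  q = 2: r = 12, s = 0 − 2·1 = -2, t = 1 − 2·(-6) = 13  (check: 306·(-2) + 48·13 = 12)
  q = 1: r = 6, s = 1 − 1·(-2) = 3, t = -6 − 1·13 = -19  (check: 306·3 + 48·(-19) = 6)
The row with r = 6 (the gcd) gives the Bezout coefficients s = 3, t = -19.
Result: 306 · (3) + 48 · (-19) = 6.

gcd(306, 48) = 6; s = 3, t = -19 (check: 306·3 + 48·(-19) = 6).


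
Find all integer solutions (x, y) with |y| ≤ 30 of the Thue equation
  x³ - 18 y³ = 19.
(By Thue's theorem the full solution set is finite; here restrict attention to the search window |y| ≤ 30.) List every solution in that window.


The equation is x³ - 18y³ = 19. For fixed y, x³ = 18·y³ + 19, so a solution requires the RHS to be a perfect cube.
Strategy: iterate y from -30 to 30, compute RHS = 18·y³ + 19, and check whether it is a (positive or negative) perfect cube.
Check small values of y:
  y = 0: RHS = 19 is not a perfect cube.
  y = 1: RHS = 37 is not a perfect cube.
  y = -1: RHS = 1 = (1)³ ⇒ x = 1 works.
  y = 2: RHS = 163 is not a perfect cube.
  y = -2: RHS = -125 = (-5)³ ⇒ x = -5 works.
  y = 3: RHS = 505 is not a perfect cube.
  y = -3: RHS = -467 is not a perfect cube.
Continuing the search up to |y| = 30 finds no further solutions beyond those listed.
Collected solutions: (1, -1), (-5, -2).

Solutions (with |y| ≤ 30): (1, -1), (-5, -2).


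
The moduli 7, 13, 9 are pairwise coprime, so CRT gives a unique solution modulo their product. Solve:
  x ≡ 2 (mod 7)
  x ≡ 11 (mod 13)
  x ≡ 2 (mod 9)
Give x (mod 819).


Moduli 7, 13, 9 are pairwise coprime; by CRT there is a unique solution modulo M = 7 · 13 · 9 = 819.
Solve pairwise, accumulating the modulus:
  Start with x ≡ 2 (mod 7).
  Combine with x ≡ 11 (mod 13): since gcd(7, 13) = 1, we get a unique residue mod 91.
    Write x = 2 + 7·t and substitute into x ≡ 11 (mod 13): 7·t ≡ 11 − 2 = 9 (mod 13).
    The inverse of 7 mod 13 is 2 (since 7·2 = 14 = 1·13 + 1), so t ≡ 2·9 = 18 ≡ 5 (mod 13).
    Then x = 2 + 7·5 = 37, valid modulo lcm(7, 13) = 91: x ≡ 37 (mod 91).
  Combine with x ≡ 2 (mod 9): since gcd(91, 9) = 1, we get a unique residue mod 819.
    Write x = 37 + 91·t and substitute into x ≡ 2 (mod 9): 91·t ≡ 2 − 37 = -35 (mod 9).
    Reduce coefficients mod 9: 1·t ≡ 1 (mod 9).
    So t ≡ 1 (mod 9).
    Then x = 37 + 91·1 = 128, valid modulo lcm(91, 9) = 819: x ≡ 128 (mod 819).
Verify: 128 mod 7 = 2 ✓, 128 mod 13 = 11 ✓, 128 mod 9 = 2 ✓.

x ≡ 128 (mod 819).


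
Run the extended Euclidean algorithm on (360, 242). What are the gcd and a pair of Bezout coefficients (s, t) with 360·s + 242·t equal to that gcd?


Euclidean algorithm on (360, 242) — divide until remainder is 0:
  360 = 1 · 242 + 118
  242 = 2 · 118 + 6
  118 = 19 · 6 + 4
  6 = 1 · 4 + 2
  4 = 2 · 2 + 0
gcd(360, 242) = 2.
Track Bezout coefficients alongside the remainders: start with r₀ = 360 = a·1 + b·0 (s = 1, t = 0) and r₁ = 242 = a·0 + b·1 (s = 0, t = 1); each new remainder r_{k+1} = r_{k-1} − q_k·r_k inherits s_{k+1} = s_{k-1} − q_k·s_k, t_{k+1} = t_{k-1} − q_k·t_k, so r_k = a·s_k + b·t_k at every step:
  q = 1: r = 118, s = 1 − 1·0 = 1, t = 0 − 1·1 = -1  (check: 360·1 + 242·(-1) = 118)
  q = 2: r = 6, s = 0 − 2·1 = -2, t = 1 − 2·(-1) = 3  (check: 360·(-2) + 242·3 = 6)
  q = 19: r = 4, s = 1 − 19·(-2) = 39, t = -1 − 19·3 = -58  (check: 360·39 + 242·(-58) = 4)
  q = 1: r = 2, s = -2 − 1·39 = -41, t = 3 − 1·(-58) = 61  (check: 360·(-41) + 242·61 = 2)
The row with r = 2 (the gcd) gives the Bezout coefficients s = -41, t = 61.
Result: 360 · (-41) + 242 · (61) = 2.

gcd(360, 242) = 2; s = -41, t = 61 (check: 360·(-41) + 242·61 = 2).


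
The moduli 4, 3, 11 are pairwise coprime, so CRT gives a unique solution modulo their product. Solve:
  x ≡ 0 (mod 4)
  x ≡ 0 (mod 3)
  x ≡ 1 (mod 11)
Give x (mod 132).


Moduli 4, 3, 11 are pairwise coprime; by CRT there is a unique solution modulo M = 4 · 3 · 11 = 132.
Solve pairwise, accumulating the modulus:
  Start with x ≡ 0 (mod 4).
  Combine with x ≡ 0 (mod 3): since gcd(4, 3) = 1, we get a unique residue mod 12.
    Write x = 0 + 4·t and substitute into x ≡ 0 (mod 3): 4·t ≡ 0 − 0 = 0 (mod 3).
    Reduce coefficients mod 3: 1·t ≡ 0 (mod 3).
    So t ≡ 0 (mod 3).
    Then x = 0 + 4·0 = 0, valid modulo lcm(4, 3) = 12: x ≡ 0 (mod 12).
  Combine with x ≡ 1 (mod 11): since gcd(12, 11) = 1, we get a unique residue mod 132.
    Write x = 0 + 12·t and substitute into x ≡ 1 (mod 11): 12·t ≡ 1 − 0 = 1 (mod 11).
    Reduce coefficients mod 11: 1·t ≡ 1 (mod 11).
    So t ≡ 1 (mod 11).
    Then x = 0 + 12·1 = 12, valid modulo lcm(12, 11) = 132: x ≡ 12 (mod 132).
Verify: 12 mod 4 = 0 ✓, 12 mod 3 = 0 ✓, 12 mod 11 = 1 ✓.

x ≡ 12 (mod 132).


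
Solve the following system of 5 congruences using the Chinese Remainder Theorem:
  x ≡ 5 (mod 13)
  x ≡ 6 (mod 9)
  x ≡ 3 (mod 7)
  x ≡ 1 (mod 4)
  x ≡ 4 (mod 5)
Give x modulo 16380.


Product of moduli M = 13 · 9 · 7 · 4 · 5 = 16380.
Merge one congruence at a time:
  Start: x ≡ 5 (mod 13).
  Combine with x ≡ 6 (mod 9); new modulus lcm = 117.
    Write x = 5 + 13·t and substitute into x ≡ 6 (mod 9): 13·t ≡ 6 − 5 = 1 (mod 9).
    Reduce coefficients mod 9: 4·t ≡ 1 (mod 9).
    The inverse of 4 mod 9 is 7 (since 4·7 = 28 = 3·9 + 1), so t ≡ 7·1 = 7 ≡ 7 (mod 9).
    Then x = 5 + 13·7 = 96, valid modulo lcm(13, 9) = 117: x ≡ 96 (mod 117).
  Combine with x ≡ 3 (mod 7); new modulus lcm = 819.
    Write x = 96 + 117·t and substitute into x ≡ 3 (mod 7): 117·t ≡ 3 − 96 = -93 (mod 7).
    Reduce coefficients mod 7: 5·t ≡ 5 (mod 7).
    The inverse of 5 mod 7 is 3 (since 5·3 = 15 = 2·7 + 1), so t ≡ 3·5 = 15 ≡ 1 (mod 7).
    Then x = 96 + 117·1 = 213, valid modulo lcm(117, 7) = 819: x ≡ 213 (mod 819).
  Combine with x ≡ 1 (mod 4); new modulus lcm = 3276.
    Write x = 213 + 819·t and substitute into x ≡ 1 (mod 4): 819·t ≡ 1 − 213 = -212 (mod 4).
    Reduce coefficients mod 4: 3·t ≡ 0 (mod 4).
    The inverse of 3 mod 4 is 3 (since 3·3 = 9 = 2·4 + 1), so t ≡ 3·0 = 0 ≡ 0 (mod 4).
    Then x = 213 + 819·0 = 213, valid modulo lcm(819, 4) = 3276: x ≡ 213 (mod 3276).
  Combine with x ≡ 4 (mod 5); new modulus lcm = 16380.
    Write x = 213 + 3276·t and substitute into x ≡ 4 (mod 5): 3276·t ≡ 4 − 213 = -209 (mod 5).
    Reduce coefficients mod 5: 1·t ≡ 1 (mod 5).
    So t ≡ 1 (mod 5).
    Then x = 213 + 3276·1 = 3489, valid modulo lcm(3276, 5) = 16380: x ≡ 3489 (mod 16380).
Verify against each original: 3489 mod 13 = 5, 3489 mod 9 = 6, 3489 mod 7 = 3, 3489 mod 4 = 1, 3489 mod 5 = 4.

x ≡ 3489 (mod 16380).


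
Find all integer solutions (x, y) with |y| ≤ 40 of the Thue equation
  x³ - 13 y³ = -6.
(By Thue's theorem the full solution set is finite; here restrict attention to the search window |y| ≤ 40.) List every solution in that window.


The equation is x³ - 13y³ = -6. For fixed y, x³ = 13·y³ − 6, so a solution requires the RHS to be a perfect cube.
Strategy: iterate y from -40 to 40, compute RHS = 13·y³ − 6, and check whether it is a (positive or negative) perfect cube.
Check small values of y:
  y = 0: RHS = -6 is not a perfect cube.
  y = 1: RHS = 7 is not a perfect cube.
  y = -1: RHS = -19 is not a perfect cube.
  y = 2: RHS = 98 is not a perfect cube.
  y = -2: RHS = -110 is not a perfect cube.
  y = 3: RHS = 345 is not a perfect cube.
  y = -3: RHS = -357 is not a perfect cube.
Continuing the search up to |y| = 40 finds no solutions either.
No (x, y) in the scanned range satisfies the equation.

No integer solutions with |y| ≤ 40.


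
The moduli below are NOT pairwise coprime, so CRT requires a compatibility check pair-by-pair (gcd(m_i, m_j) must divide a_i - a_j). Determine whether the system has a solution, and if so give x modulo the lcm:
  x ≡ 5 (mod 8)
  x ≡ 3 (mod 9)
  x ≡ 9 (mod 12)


Moduli 8, 9, 12 are not pairwise coprime, so CRT works modulo lcm(m_i) when all pairwise compatibility conditions hold.
Pairwise compatibility: gcd(m_i, m_j) must divide a_i - a_j for every pair.
Merge one congruence at a time:
  Start: x ≡ 5 (mod 8).
  Combine with x ≡ 3 (mod 9): gcd(8, 9) = 1; 3 - 5 = -2, which IS divisible by 1, so compatible.
    Write x = 5 + 8·t and substitute into x ≡ 3 (mod 9): 8·t ≡ 3 − 5 = -2 (mod 9).
    Reduce coefficients mod 9: 8·t ≡ 7 (mod 9).
    The inverse of 8 mod 9 is 8 (since 8·8 = 64 = 7·9 + 1), so t ≡ 8·7 = 56 ≡ 2 (mod 9).
    Then x = 5 + 8·2 = 21, valid modulo lcm(8, 9) = 72: x ≡ 21 (mod 72).
  Combine with x ≡ 9 (mod 12): gcd(72, 12) = 12; 9 - 21 = -12, which IS divisible by 12, so compatible.
    Write x = 21 + 72·t and substitute into x ≡ 9 (mod 12): 72·t ≡ 9 − 21 = -12 (mod 12).
    Divide the congruence (and modulus) by g = 12: 6·t ≡ -1 (mod 1).
    Modulo 1 every t works; take t = 0.
    Then x = 21 + 72·0 = 21, valid modulo lcm(72, 12) = 72: x ≡ 21 (mod 72).
Verify: 21 mod 8 = 5, 21 mod 9 = 3, 21 mod 12 = 9.

x ≡ 21 (mod 72).


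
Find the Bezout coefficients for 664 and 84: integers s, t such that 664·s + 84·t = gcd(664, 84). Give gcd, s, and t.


Euclidean algorithm on (664, 84) — divide until remainder is 0:
  664 = 7 · 84 + 76
  84 = 1 · 76 + 8
  76 = 9 · 8 + 4
  8 = 2 · 4 + 0
gcd(664, 84) = 4.
Track Bezout coefficients alongside the remainders: start with r₀ = 664 = a·1 + b·0 (s = 1, t = 0) and r₁ = 84 = a·0 + b·1 (s = 0, t = 1); each new remainder r_{k+1} = r_{k-1} − q_k·r_k inherits s_{k+1} = s_{k-1} − q_k·s_k, t_{k+1} = t_{k-1} − q_k·t_k, so r_k = a·s_k + b·t_k at every step:
  q = 7: r = 76, s = 1 − 7·0 = 1, t = 0 − 7·1 = -7  (check: 664·1 + 84·(-7) = 76)
  q = 1: r = 8, s = 0 − 1·1 = -1, t = 1 − 1·(-7) = 8  (check: 664·(-1) + 84·8 = 8)
  q = 9: r = 4, s = 1 − 9·(-1) = 10, t = -7 − 9·8 = -79  (check: 664·10 + 84·(-79) = 4)
The row with r = 4 (the gcd) gives the Bezout coefficients s = 10, t = -79.
Result: 664 · (10) + 84 · (-79) = 4.

gcd(664, 84) = 4; s = 10, t = -79 (check: 664·10 + 84·(-79) = 4).


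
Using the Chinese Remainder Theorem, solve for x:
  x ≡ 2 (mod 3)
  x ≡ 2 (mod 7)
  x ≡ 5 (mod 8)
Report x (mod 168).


Moduli 3, 7, 8 are pairwise coprime; by CRT there is a unique solution modulo M = 3 · 7 · 8 = 168.
Solve pairwise, accumulating the modulus:
  Start with x ≡ 2 (mod 3).
  Combine with x ≡ 2 (mod 7): since gcd(3, 7) = 1, we get a unique residue mod 21.
    Write x = 2 + 3·t and substitute into x ≡ 2 (mod 7): 3·t ≡ 2 − 2 = 0 (mod 7).
    The inverse of 3 mod 7 is 5 (since 3·5 = 15 = 2·7 + 1), so t ≡ 5·0 = 0 ≡ 0 (mod 7).
    Then x = 2 + 3·0 = 2, valid modulo lcm(3, 7) = 21: x ≡ 2 (mod 21).
  Combine with x ≡ 5 (mod 8): since gcd(21, 8) = 1, we get a unique residue mod 168.
    Write x = 2 + 21·t and substitute into x ≡ 5 (mod 8): 21·t ≡ 5 − 2 = 3 (mod 8).
    Reduce coefficients mod 8: 5·t ≡ 3 (mod 8).
    The inverse of 5 mod 8 is 5 (since 5·5 = 25 = 3·8 + 1), so t ≡ 5·3 = 15 ≡ 7 (mod 8).
    Then x = 2 + 21·7 = 149, valid modulo lcm(21, 8) = 168: x ≡ 149 (mod 168).
Verify: 149 mod 3 = 2 ✓, 149 mod 7 = 2 ✓, 149 mod 8 = 5 ✓.

x ≡ 149 (mod 168).


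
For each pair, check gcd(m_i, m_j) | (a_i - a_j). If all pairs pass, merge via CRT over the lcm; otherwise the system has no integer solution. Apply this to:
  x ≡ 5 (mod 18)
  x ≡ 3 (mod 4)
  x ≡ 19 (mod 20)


Moduli 18, 4, 20 are not pairwise coprime, so CRT works modulo lcm(m_i) when all pairwise compatibility conditions hold.
Pairwise compatibility: gcd(m_i, m_j) must divide a_i - a_j for every pair.
Merge one congruence at a time:
  Start: x ≡ 5 (mod 18).
  Combine with x ≡ 3 (mod 4): gcd(18, 4) = 2; 3 - 5 = -2, which IS divisible by 2, so compatible.
    Write x = 5 + 18·t and substitute into x ≡ 3 (mod 4): 18·t ≡ 3 − 5 = -2 (mod 4).
    Divide the congruence (and modulus) by g = 2: 9·t ≡ -1 (mod 2).
    Reduce coefficients mod 2: 1·t ≡ 1 (mod 2).
    So t ≡ 1 (mod 2).
    Then x = 5 + 18·1 = 23, valid modulo lcm(18, 4) = 36: x ≡ 23 (mod 36).
  Combine with x ≡ 19 (mod 20): gcd(36, 20) = 4; 19 - 23 = -4, which IS divisible by 4, so compatible.
    Write x = 23 + 36·t and substitute into x ≡ 19 (mod 20): 36·t ≡ 19 − 23 = -4 (mod 20).
    Divide the congruence (and modulus) by g = 4: 9·t ≡ -1 (mod 5).
    Reduce coefficients mod 5: 4·t ≡ 4 (mod 5).
    The inverse of 4 mod 5 is 4 (since 4·4 = 16 = 3·5 + 1), so t ≡ 4·4 = 16 ≡ 1 (mod 5).
    Then x = 23 + 36·1 = 59, valid modulo lcm(36, 20) = 180: x ≡ 59 (mod 180).
Verify: 59 mod 18 = 5, 59 mod 4 = 3, 59 mod 20 = 19.

x ≡ 59 (mod 180).


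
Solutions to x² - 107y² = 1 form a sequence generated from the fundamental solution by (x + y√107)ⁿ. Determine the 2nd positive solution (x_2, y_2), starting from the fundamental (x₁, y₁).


Step 1: Find the fundamental solution (x₁, y₁) of x² - 107y² = 1.
  Expand √107 as a continued fraction. a₀ = ⌊√107⌋ = 10; iterate m_{k+1} = d_k·a_k − m_k, d_{k+1} = (107 − m_{k+1}²)/d_k, a_{k+1} = ⌊(a₀ + m_{k+1})/d_{k+1}⌋ (starting m₀ = 0, d₀ = 1), with convergents p_k = a_k·p_{k-1} + p_{k-2}, q_k = a_k·q_{k-1} + q_{k-2} (p₋₁ = 1, q₋₁ = 0):
  k = 0: a₀ = 10; p₀/q₀ = 10/1; p₀² − 107·q₀² = 100 − 107 = -7.
  k = 1: m = 10, d = 7, a = ⌊(10 + 10)/7⌋ = 2; p/q = (2·10 + 1)/(2·1 + 0) = 21/2; p² − 107·q² = 441 − 428 = 13.
  k = 2: m = 4, d = 13, a = ⌊(10 + 4)/13⌋ = 1; p/q = (1·21 + 10)/(1·2 + 1) = 31/3; p² − 107·q² = 961 − 963 = -2.
  k = 3: m = 9, d = 2, a = ⌊(10 + 9)/2⌋ = 9; p/q = (9·31 + 21)/(9·3 + 2) = 300/29; p² − 107·q² = 90000 − 89987 = 13.
  k = 4: m = 9, d = 13, a = ⌊(10 + 9)/13⌋ = 1; p/q = (1·300 + 31)/(1·29 + 3) = 331/32; p² − 107·q² = 109561 − 109568 = -7.
  k = 5: m = 4, d = 7, a = ⌊(10 + 4)/7⌋ = 2; p/q = (2·331 + 300)/(2·32 + 29) = 962/93; p² − 107·q² = 925444 − 925443 = 1.
  The first convergent with p² − 107·q² = 1 gives the fundamental solution (x₁, y₁) = (962, 93).
Step 2: Apply the recurrence (x_{n+1}, y_{n+1}) = (x₁x_n + 107y₁y_n, x₁y_n + y₁x_n) repeatedly.
  From (x_1, y_1) = (962, 93): x_2 = 962·962 + 107·93·93 = 1850887; y_2 = 962·93 + 93·962 = 178932.
Step 3: Verify x_2² - 107·y_2² = 3425782686769 - 3425782686768 = 1 (should be 1). ✓

(x_1, y_1) = (962, 93); (x_2, y_2) = (1850887, 178932).


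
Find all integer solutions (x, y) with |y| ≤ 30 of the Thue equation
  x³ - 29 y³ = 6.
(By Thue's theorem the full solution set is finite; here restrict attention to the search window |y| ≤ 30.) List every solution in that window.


The equation is x³ - 29y³ = 6. For fixed y, x³ = 29·y³ + 6, so a solution requires the RHS to be a perfect cube.
Strategy: iterate y from -30 to 30, compute RHS = 29·y³ + 6, and check whether it is a (positive or negative) perfect cube.
Check small values of y:
  y = 0: RHS = 6 is not a perfect cube.
  y = 1: RHS = 35 is not a perfect cube.
  y = -1: RHS = -23 is not a perfect cube.
  y = 2: RHS = 238 is not a perfect cube.
  y = -2: RHS = -226 is not a perfect cube.
  y = 3: RHS = 789 is not a perfect cube.
  y = -3: RHS = -777 is not a perfect cube.
Continuing the search up to |y| = 30 finds no solutions either.
No (x, y) in the scanned range satisfies the equation.

No integer solutions with |y| ≤ 30.


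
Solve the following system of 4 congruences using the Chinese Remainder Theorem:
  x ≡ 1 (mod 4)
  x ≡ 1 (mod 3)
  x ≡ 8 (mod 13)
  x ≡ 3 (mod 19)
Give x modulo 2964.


Product of moduli M = 4 · 3 · 13 · 19 = 2964.
Merge one congruence at a time:
  Start: x ≡ 1 (mod 4).
  Combine with x ≡ 1 (mod 3); new modulus lcm = 12.
    Write x = 1 + 4·t and substitute into x ≡ 1 (mod 3): 4·t ≡ 1 − 1 = 0 (mod 3).
    Reduce coefficients mod 3: 1·t ≡ 0 (mod 3).
    So t ≡ 0 (mod 3).
    Then x = 1 + 4·0 = 1, valid modulo lcm(4, 3) = 12: x ≡ 1 (mod 12).
  Combine with x ≡ 8 (mod 13); new modulus lcm = 156.
    Write x = 1 + 12·t and substitute into x ≡ 8 (mod 13): 12·t ≡ 8 − 1 = 7 (mod 13).
    The inverse of 12 mod 13 is 12 (since 12·12 = 144 = 11·13 + 1), so t ≡ 12·7 = 84 ≡ 6 (mod 13).
    Then x = 1 + 12·6 = 73, valid modulo lcm(12, 13) = 156: x ≡ 73 (mod 156).
  Combine with x ≡ 3 (mod 19); new modulus lcm = 2964.
    Write x = 73 + 156·t and substitute into x ≡ 3 (mod 19): 156·t ≡ 3 − 73 = -70 (mod 19).
    Reduce coefficients mod 19: 4·t ≡ 6 (mod 19).
    The inverse of 4 mod 19 is 5 (since 4·5 = 20 = 1·19 + 1), so t ≡ 5·6 = 30 ≡ 11 (mod 19).
    Then x = 73 + 156·11 = 1789, valid modulo lcm(156, 19) = 2964: x ≡ 1789 (mod 2964).
Verify against each original: 1789 mod 4 = 1, 1789 mod 3 = 1, 1789 mod 13 = 8, 1789 mod 19 = 3.

x ≡ 1789 (mod 2964).


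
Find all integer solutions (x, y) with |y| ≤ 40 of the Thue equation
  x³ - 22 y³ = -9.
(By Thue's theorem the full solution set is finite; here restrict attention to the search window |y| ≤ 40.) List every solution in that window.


The equation is x³ - 22y³ = -9. For fixed y, x³ = 22·y³ − 9, so a solution requires the RHS to be a perfect cube.
Strategy: iterate y from -40 to 40, compute RHS = 22·y³ − 9, and check whether it is a (positive or negative) perfect cube.
Check small values of y:
  y = 0: RHS = -9 is not a perfect cube.
  y = 1: RHS = 13 is not a perfect cube.
  y = -1: RHS = -31 is not a perfect cube.
  y = 2: RHS = 167 is not a perfect cube.
  y = -2: RHS = -185 is not a perfect cube.
  y = 3: RHS = 585 is not a perfect cube.
  y = -3: RHS = -603 is not a perfect cube.
Continuing the search up to |y| = 40 finds no solutions either.
No (x, y) in the scanned range satisfies the equation.

No integer solutions with |y| ≤ 40.


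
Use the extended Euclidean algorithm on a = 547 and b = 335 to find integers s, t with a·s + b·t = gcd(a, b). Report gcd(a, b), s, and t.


Euclidean algorithm on (547, 335) — divide until remainder is 0:
  547 = 1 · 335 + 212
  335 = 1 · 212 + 123
  212 = 1 · 123 + 89
  123 = 1 · 89 + 34
  89 = 2 · 34 + 21
  34 = 1 · 21 + 13
  21 = 1 · 13 + 8
  13 = 1 · 8 + 5
  8 = 1 · 5 + 3
  5 = 1 · 3 + 2
  3 = 1 · 2 + 1
  2 = 2 · 1 + 0
gcd(547, 335) = 1.
Track Bezout coefficients alongside the remainders: start with r₀ = 547 = a·1 + b·0 (s = 1, t = 0) and r₁ = 335 = a·0 + b·1 (s = 0, t = 1); each new remainder r_{k+1} = r_{k-1} − q_k·r_k inherits s_{k+1} = s_{k-1} − q_k·s_k, t_{k+1} = t_{k-1} − q_k·t_k, so r_k = a·s_k + b·t_k at every step:
  q = 1: r = 212, s = 1 − 1·0 = 1, t = 0 − 1·1 = -1  (check: 547·1 + 335·(-1) = 212)
  q = 1: r = 123, s = 0 − 1·1 = -1, t = 1 − 1·(-1) = 2  (check: 547·(-1) + 335·2 = 123)
  q = 1: r = 89, s = 1 − 1·(-1) = 2, t = -1 − 1·2 = -3  (check: 547·2 + 335·(-3) = 89)
  q = 1: r = 34, s = -1 − 1·2 = -3, t = 2 − 1·(-3) = 5  (check: 547·(-3) + 335·5 = 34)
  q = 2: r = 21, s = 2 − 2·(-3) = 8, t = -3 − 2·5 = -13  (check: 547·8 + 335·(-13) = 21)
  q = 1: r = 13, s = -3 − 1·8 = -11, t = 5 − 1·(-13) = 18  (check: 547·(-11) + 335·18 = 13)
  q = 1: r = 8, s = 8 − 1·(-11) = 19, t = -13 − 1·18 = -31  (check: 547·19 + 335·(-31) = 8)
  q = 1: r = 5, s = -11 − 1·19 = -30, t = 18 − 1·(-31) = 49  (check: 547·(-30) + 335·49 = 5)
  q = 1: r = 3, s = 19 − 1·(-30) = 49, t = -31 − 1·49 = -80  (check: 547·49 + 335·(-80) = 3)
  q = 1: r = 2, s = -30 − 1·49 = -79, t = 49 − 1·(-80) = 129  (check: 547·(-79) + 335·129 = 2)
  q = 1: r = 1, s = 49 − 1·(-79) = 128, t = -80 − 1·129 = -209  (check: 547·128 + 335·(-209) = 1)
The row with r = 1 (the gcd) gives the Bezout coefficients s = 128, t = -209.
Result: 547 · (128) + 335 · (-209) = 1.

gcd(547, 335) = 1; s = 128, t = -209 (check: 547·128 + 335·(-209) = 1).


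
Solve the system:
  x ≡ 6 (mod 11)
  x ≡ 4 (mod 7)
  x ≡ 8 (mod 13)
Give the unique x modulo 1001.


Moduli 11, 7, 13 are pairwise coprime; by CRT there is a unique solution modulo M = 11 · 7 · 13 = 1001.
Solve pairwise, accumulating the modulus:
  Start with x ≡ 6 (mod 11).
  Combine with x ≡ 4 (mod 7): since gcd(11, 7) = 1, we get a unique residue mod 77.
    Write x = 6 + 11·t and substitute into x ≡ 4 (mod 7): 11·t ≡ 4 − 6 = -2 (mod 7).
    Reduce coefficients mod 7: 4·t ≡ 5 (mod 7).
    The inverse of 4 mod 7 is 2 (since 4·2 = 8 = 1·7 + 1), so t ≡ 2·5 = 10 ≡ 3 (mod 7).
    Then x = 6 + 11·3 = 39, valid modulo lcm(11, 7) = 77: x ≡ 39 (mod 77).
  Combine with x ≡ 8 (mod 13): since gcd(77, 13) = 1, we get a unique residue mod 1001.
    Write x = 39 + 77·t and substitute into x ≡ 8 (mod 13): 77·t ≡ 8 − 39 = -31 (mod 13).
    Reduce coefficients mod 13: 12·t ≡ 8 (mod 13).
    The inverse of 12 mod 13 is 12 (since 12·12 = 144 = 11·13 + 1), so t ≡ 12·8 = 96 ≡ 5 (mod 13).
    Then x = 39 + 77·5 = 424, valid modulo lcm(77, 13) = 1001: x ≡ 424 (mod 1001).
Verify: 424 mod 11 = 6 ✓, 424 mod 7 = 4 ✓, 424 mod 13 = 8 ✓.

x ≡ 424 (mod 1001).


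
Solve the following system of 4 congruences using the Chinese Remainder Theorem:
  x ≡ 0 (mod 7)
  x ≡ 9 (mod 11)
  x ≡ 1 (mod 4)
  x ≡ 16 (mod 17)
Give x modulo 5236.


Product of moduli M = 7 · 11 · 4 · 17 = 5236.
Merge one congruence at a time:
  Start: x ≡ 0 (mod 7).
  Combine with x ≡ 9 (mod 11); new modulus lcm = 77.
    Write x = 0 + 7·t and substitute into x ≡ 9 (mod 11): 7·t ≡ 9 − 0 = 9 (mod 11).
    The inverse of 7 mod 11 is 8 (since 7·8 = 56 = 5·11 + 1), so t ≡ 8·9 = 72 ≡ 6 (mod 11).
    Then x = 0 + 7·6 = 42, valid modulo lcm(7, 11) = 77: x ≡ 42 (mod 77).
  Combine with x ≡ 1 (mod 4); new modulus lcm = 308.
    Write x = 42 + 77·t and substitute into x ≡ 1 (mod 4): 77·t ≡ 1 − 42 = -41 (mod 4).
    Reduce coefficients mod 4: 1·t ≡ 3 (mod 4).
    So t ≡ 3 (mod 4).
    Then x = 42 + 77·3 = 273, valid modulo lcm(77, 4) = 308: x ≡ 273 (mod 308).
  Combine with x ≡ 16 (mod 17); new modulus lcm = 5236.
    Write x = 273 + 308·t and substitute into x ≡ 16 (mod 17): 308·t ≡ 16 − 273 = -257 (mod 17).
    Reduce coefficients mod 17: 2·t ≡ 15 (mod 17).
    The inverse of 2 mod 17 is 9 (since 2·9 = 18 = 1·17 + 1), so t ≡ 9·15 = 135 ≡ 16 (mod 17).
    Then x = 273 + 308·16 = 5201, valid modulo lcm(308, 17) = 5236: x ≡ 5201 (mod 5236).
Verify against each original: 5201 mod 7 = 0, 5201 mod 11 = 9, 5201 mod 4 = 1, 5201 mod 17 = 16.

x ≡ 5201 (mod 5236).


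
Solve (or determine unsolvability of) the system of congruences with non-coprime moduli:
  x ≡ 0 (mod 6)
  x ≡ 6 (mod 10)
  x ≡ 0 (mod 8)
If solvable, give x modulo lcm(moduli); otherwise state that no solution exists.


Moduli 6, 10, 8 are not pairwise coprime, so CRT works modulo lcm(m_i) when all pairwise compatibility conditions hold.
Pairwise compatibility: gcd(m_i, m_j) must divide a_i - a_j for every pair.
Merge one congruence at a time:
  Start: x ≡ 0 (mod 6).
  Combine with x ≡ 6 (mod 10): gcd(6, 10) = 2; 6 - 0 = 6, which IS divisible by 2, so compatible.
    Write x = 0 + 6·t and substitute into x ≡ 6 (mod 10): 6·t ≡ 6 − 0 = 6 (mod 10).
    Divide the congruence (and modulus) by g = 2: 3·t ≡ 3 (mod 5).
    The inverse of 3 mod 5 is 2 (since 3·2 = 6 = 1·5 + 1), so t ≡ 2·3 = 6 ≡ 1 (mod 5).
    Then x = 0 + 6·1 = 6, valid modulo lcm(6, 10) = 30: x ≡ 6 (mod 30).
  Combine with x ≡ 0 (mod 8): gcd(30, 8) = 2; 0 - 6 = -6, which IS divisible by 2, so compatible.
    Write x = 6 + 30·t and substitute into x ≡ 0 (mod 8): 30·t ≡ 0 − 6 = -6 (mod 8).
    Divide the congruence (and modulus) by g = 2: 15·t ≡ -3 (mod 4).
    Reduce coefficients mod 4: 3·t ≡ 1 (mod 4).
    The inverse of 3 mod 4 is 3 (since 3·3 = 9 = 2·4 + 1), so t ≡ 3·1 = 3 ≡ 3 (mod 4).
    Then x = 6 + 30·3 = 96, valid modulo lcm(30, 8) = 120: x ≡ 96 (mod 120).
Verify: 96 mod 6 = 0, 96 mod 10 = 6, 96 mod 8 = 0.

x ≡ 96 (mod 120).


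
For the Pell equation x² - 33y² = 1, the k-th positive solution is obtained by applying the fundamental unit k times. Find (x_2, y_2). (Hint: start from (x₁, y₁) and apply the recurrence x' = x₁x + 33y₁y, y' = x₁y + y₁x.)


Step 1: Find the fundamental solution (x₁, y₁) of x² - 33y² = 1.
  Expand √33 as a continued fraction. a₀ = ⌊√33⌋ = 5; iterate m_{k+1} = d_k·a_k − m_k, d_{k+1} = (33 − m_{k+1}²)/d_k, a_{k+1} = ⌊(a₀ + m_{k+1})/d_{k+1}⌋ (starting m₀ = 0, d₀ = 1), with convergents p_k = a_k·p_{k-1} + p_{k-2}, q_k = a_k·q_{k-1} + q_{k-2} (p₋₁ = 1, q₋₁ = 0):
  k = 0: a₀ = 5; p₀/q₀ = 5/1; p₀² − 33·q₀² = 25 − 33 = -8.
  k = 1: m = 5, d = 8, a = ⌊(5 + 5)/8⌋ = 1; p/q = (1·5 + 1)/(1·1 + 0) = 6/1; p² − 33·q² = 36 − 33 = 3.
  k = 2: m = 3, d = 3, a = ⌊(5 + 3)/3⌋ = 2; p/q = (2·6 + 5)/(2·1 + 1) = 17/3; p² − 33·q² = 289 − 297 = -8.
  k = 3: m = 3, d = 8, a = ⌊(5 + 3)/8⌋ = 1; p/q = (1·17 + 6)/(1·3 + 1) = 23/4; p² − 33·q² = 529 − 528 = 1.
  The first convergent with p² − 33·q² = 1 gives the fundamental solution (x₁, y₁) = (23, 4).
Step 2: Apply the recurrence (x_{n+1}, y_{n+1}) = (x₁x_n + 33y₁y_n, x₁y_n + y₁x_n) repeatedly.
  From (x_1, y_1) = (23, 4): x_2 = 23·23 + 33·4·4 = 1057; y_2 = 23·4 + 4·23 = 184.
Step 3: Verify x_2² - 33·y_2² = 1117249 - 1117248 = 1 (should be 1). ✓

(x_1, y_1) = (23, 4); (x_2, y_2) = (1057, 184).


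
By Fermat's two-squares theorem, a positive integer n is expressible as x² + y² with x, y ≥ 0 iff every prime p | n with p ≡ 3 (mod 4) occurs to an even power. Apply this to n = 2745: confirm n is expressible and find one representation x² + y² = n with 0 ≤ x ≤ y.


Step 1: Factor n = 2745 = 3^2 · 5 · 61.
Step 2: Check the mod-4 condition on each prime factor: 3 ≡ 3 (mod 4), exponent 2 (must be even); 5 ≡ 1 (mod 4), exponent 1; 61 ≡ 1 (mod 4), exponent 1.
All primes ≡ 3 (mod 4) appear to even exponent (or don't appear), so by the two-squares theorem n IS expressible as a sum of two squares.
Step 3: Build a representation. Group n = k² · m with k = 3 and m = 5 · 61 = 305 (a product of primes ≡ 1 (mod 4)); a representation of m scales to one of n via (k·x)² + (k·y)² = k²(x² + y²). Each prime p ≡ 1 (mod 4) is itself a sum of two squares; find a² by testing p − a² for a perfect square:
  5: 5 − 1² = 4 = 2² ⇒ 5 = 1² + 2².
  61: 61 − 1² = 60, 61 − 2² = 57, 61 − 3² = 52, 61 − 4² = 45, 61 − 5² = 36 = 6² ⇒ 61 = 5² + 6².
  Combine using the Brahmagupta–Fibonacci identity (a² + b²)(c² + d²) = (ac − bd)² + (ad + bc)² = (ac + bd)² + (ad − bc)²:
  5 · 61 = 305: from (1² + 2²)(5² + 6²), take (1·5 − 2·6, 1·6 + 2·5) = (5 − 12, 6 + 10) = (-7, 16); dropping signs (only squares matter) gives (7, 16); check 7² + 16² = 49 + 256 = 305 ✓.
  Scale by k = 3: (3·7, 3·16) = (21, 48).
Step 4: Order so x ≤ y and verify: 21² + 48² = 441 + 2304 = 2745 = n. ✓

n = 2745 = 21² + 48² (one valid representation with x ≤ y).


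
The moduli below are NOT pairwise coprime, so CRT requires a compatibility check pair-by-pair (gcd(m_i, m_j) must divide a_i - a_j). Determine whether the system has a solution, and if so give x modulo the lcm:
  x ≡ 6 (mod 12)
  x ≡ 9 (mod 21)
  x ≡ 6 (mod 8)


Moduli 12, 21, 8 are not pairwise coprime, so CRT works modulo lcm(m_i) when all pairwise compatibility conditions hold.
Pairwise compatibility: gcd(m_i, m_j) must divide a_i - a_j for every pair.
Merge one congruence at a time:
  Start: x ≡ 6 (mod 12).
  Combine with x ≡ 9 (mod 21): gcd(12, 21) = 3; 9 - 6 = 3, which IS divisible by 3, so compatible.
    Write x = 6 + 12·t and substitute into x ≡ 9 (mod 21): 12·t ≡ 9 − 6 = 3 (mod 21).
    Divide the congruence (and modulus) by g = 3: 4·t ≡ 1 (mod 7).
    The inverse of 4 mod 7 is 2 (since 4·2 = 8 = 1·7 + 1), so t ≡ 2·1 = 2 ≡ 2 (mod 7).
    Then x = 6 + 12·2 = 30, valid modulo lcm(12, 21) = 84: x ≡ 30 (mod 84).
  Combine with x ≡ 6 (mod 8): gcd(84, 8) = 4; 6 - 30 = -24, which IS divisible by 4, so compatible.
    Write x = 30 + 84·t and substitute into x ≡ 6 (mod 8): 84·t ≡ 6 − 30 = -24 (mod 8).
    Divide the congruence (and modulus) by g = 4: 21·t ≡ -6 (mod 2).
    Reduce coefficients mod 2: 1·t ≡ 0 (mod 2).
    So t ≡ 0 (mod 2).
    Then x = 30 + 84·0 = 30, valid modulo lcm(84, 8) = 168: x ≡ 30 (mod 168).
Verify: 30 mod 12 = 6, 30 mod 21 = 9, 30 mod 8 = 6.

x ≡ 30 (mod 168).


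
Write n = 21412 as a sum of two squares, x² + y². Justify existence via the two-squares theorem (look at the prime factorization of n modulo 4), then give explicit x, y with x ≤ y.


Step 1: Factor n = 21412 = 2^2 · 53 · 101.
Step 2: Check the mod-4 condition on each prime factor: 2 = 2 (special); 53 ≡ 1 (mod 4), exponent 1; 101 ≡ 1 (mod 4), exponent 1.
All primes ≡ 3 (mod 4) appear to even exponent (or don't appear), so by the two-squares theorem n IS expressible as a sum of two squares.
Step 3: Build a representation. Group n = k² · m with k = 2 and m = 53 · 101 = 5353 (a product of primes ≡ 1 (mod 4)); a representation of m scales to one of n via (k·x)² + (k·y)² = k²(x² + y²). Each prime p ≡ 1 (mod 4) is itself a sum of two squares; find a² by testing p − a² for a perfect square:
  53: 53 − 1² = 52, 53 − 2² = 49 = 7² ⇒ 53 = 2² + 7².
  101: 101 − 1² = 100 = 10² ⇒ 101 = 1² + 10².
  Combine using the Brahmagupta–Fibonacci identity (a² + b²)(c² + d²) = (ac − bd)² + (ad + bc)² = (ac + bd)² + (ad − bc)²:
  53 · 101 = 5353: from (2² + 7²)(1² + 10²), take (2·1 − 7·10, 2·10 + 7·1) = (2 − 70, 20 + 7) = (-68, 27); dropping signs (only squares matter) gives (68, 27); check 68² + 27² = 4624 + 729 = 5353 ✓.
  Scale by k = 2: (2·68, 2·27) = (136, 54).
Step 4: Order so x ≤ y and verify: 54² + 136² = 2916 + 18496 = 21412 = n. ✓

n = 21412 = 54² + 136² (one valid representation with x ≤ y).


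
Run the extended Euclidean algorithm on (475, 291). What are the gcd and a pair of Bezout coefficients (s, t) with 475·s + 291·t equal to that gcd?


Euclidean algorithm on (475, 291) — divide until remainder is 0:
  475 = 1 · 291 + 184
  291 = 1 · 184 + 107
  184 = 1 · 107 + 77
  107 = 1 · 77 + 30
  77 = 2 · 30 + 17
  30 = 1 · 17 + 13
  17 = 1 · 13 + 4
  13 = 3 · 4 + 1
  4 = 4 · 1 + 0
gcd(475, 291) = 1.
Track Bezout coefficients alongside the remainders: start with r₀ = 475 = a·1 + b·0 (s = 1, t = 0) and r₁ = 291 = a·0 + b·1 (s = 0, t = 1); each new remainder r_{k+1} = r_{k-1} − q_k·r_k inherits s_{k+1} = s_{k-1} − q_k·s_k, t_{k+1} = t_{k-1} − q_k·t_k, so r_k = a·s_k + b·t_k at every step:
  q = 1: r = 184, s = 1 − 1·0 = 1, t = 0 − 1·1 = -1  (check: 475·1 + 291·(-1) = 184)
  q = 1: r = 107, s = 0 − 1·1 = -1, t = 1 − 1·(-1) = 2  (check: 475·(-1) + 291·2 = 107)
  q = 1: r = 77, s = 1 − 1·(-1) = 2, t = -1 − 1·2 = -3  (check: 475·2 + 291·(-3) = 77)
  q = 1: r = 30, s = -1 − 1·2 = -3, t = 2 − 1·(-3) = 5  (check: 475·(-3) + 291·5 = 30)
  q = 2: r = 17, s = 2 − 2·(-3) = 8, t = -3 − 2·5 = -13  (check: 475·8 + 291·(-13) = 17)
  q = 1: r = 13, s = -3 − 1·8 = -11, t = 5 − 1·(-13) = 18  (check: 475·(-11) + 291·18 = 13)
  q = 1: r = 4, s = 8 − 1·(-11) = 19, t = -13 − 1·18 = -31  (check: 475·19 + 291·(-31) = 4)
  q = 3: r = 1, s = -11 − 3·19 = -68, t = 18 − 3·(-31) = 111  (check: 475·(-68) + 291·111 = 1)
The row with r = 1 (the gcd) gives the Bezout coefficients s = -68, t = 111.
Result: 475 · (-68) + 291 · (111) = 1.

gcd(475, 291) = 1; s = -68, t = 111 (check: 475·(-68) + 291·111 = 1).


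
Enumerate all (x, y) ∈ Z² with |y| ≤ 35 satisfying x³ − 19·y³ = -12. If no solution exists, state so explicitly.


The equation is x³ - 19y³ = -12. For fixed y, x³ = 19·y³ − 12, so a solution requires the RHS to be a perfect cube.
Strategy: iterate y from -35 to 35, compute RHS = 19·y³ − 12, and check whether it is a (positive or negative) perfect cube.
Check small values of y:
  y = 0: RHS = -12 is not a perfect cube.
  y = 1: RHS = 7 is not a perfect cube.
  y = -1: RHS = -31 is not a perfect cube.
  y = 2: RHS = 140 is not a perfect cube.
  y = -2: RHS = -164 is not a perfect cube.
  y = 3: RHS = 501 is not a perfect cube.
  y = -3: RHS = -525 is not a perfect cube.
Continuing the search up to |y| = 35 finds no solutions either.
No (x, y) in the scanned range satisfies the equation.

No integer solutions with |y| ≤ 35.


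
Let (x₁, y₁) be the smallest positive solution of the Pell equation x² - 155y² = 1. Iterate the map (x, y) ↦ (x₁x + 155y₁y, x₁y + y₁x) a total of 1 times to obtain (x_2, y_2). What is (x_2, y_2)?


Step 1: Find the fundamental solution (x₁, y₁) of x² - 155y² = 1.
  Expand √155 as a continued fraction. a₀ = ⌊√155⌋ = 12; iterate m_{k+1} = d_k·a_k − m_k, d_{k+1} = (155 − m_{k+1}²)/d_k, a_{k+1} = ⌊(a₀ + m_{k+1})/d_{k+1}⌋ (starting m₀ = 0, d₀ = 1), with convergents p_k = a_k·p_{k-1} + p_{k-2}, q_k = a_k·q_{k-1} + q_{k-2} (p₋₁ = 1, q₋₁ = 0):
  k = 0: a₀ = 12; p₀/q₀ = 12/1; p₀² − 155·q₀² = 144 − 155 = -11.
  k = 1: m = 12, d = 11, a = ⌊(12 + 12)/11⌋ = 2; p/q = (2·12 + 1)/(2·1 + 0) = 25/2; p² − 155·q² = 625 − 620 = 5.
  k = 2: m = 10, d = 5, a = ⌊(12 + 10)/5⌋ = 4; p/q = (4·25 + 12)/(4·2 + 1) = 112/9; p² − 155·q² = 12544 − 12555 = -11.
  k = 3: m = 10, d = 11, a = ⌊(12 + 10)/11⌋ = 2; p/q = (2·112 + 25)/(2·9 + 2) = 249/20; p² − 155·q² = 62001 − 62000 = 1.
  The first convergent with p² − 155·q² = 1 gives the fundamental solution (x₁, y₁) = (249, 20).
Step 2: Apply the recurrence (x_{n+1}, y_{n+1}) = (x₁x_n + 155y₁y_n, x₁y_n + y₁x_n) repeatedly.
  From (x_1, y_1) = (249, 20): x_2 = 249·249 + 155·20·20 = 124001; y_2 = 249·20 + 20·249 = 9960.
Step 3: Verify x_2² - 155·y_2² = 15376248001 - 15376248000 = 1 (should be 1). ✓

(x_1, y_1) = (249, 20); (x_2, y_2) = (124001, 9960).


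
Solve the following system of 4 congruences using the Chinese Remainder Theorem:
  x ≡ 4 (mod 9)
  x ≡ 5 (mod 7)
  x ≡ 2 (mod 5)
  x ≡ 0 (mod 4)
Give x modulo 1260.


Product of moduli M = 9 · 7 · 5 · 4 = 1260.
Merge one congruence at a time:
  Start: x ≡ 4 (mod 9).
  Combine with x ≡ 5 (mod 7); new modulus lcm = 63.
    Write x = 4 + 9·t and substitute into x ≡ 5 (mod 7): 9·t ≡ 5 − 4 = 1 (mod 7).
    Reduce coefficients mod 7: 2·t ≡ 1 (mod 7).
    The inverse of 2 mod 7 is 4 (since 2·4 = 8 = 1·7 + 1), so t ≡ 4·1 = 4 ≡ 4 (mod 7).
    Then x = 4 + 9·4 = 40, valid modulo lcm(9, 7) = 63: x ≡ 40 (mod 63).
  Combine with x ≡ 2 (mod 5); new modulus lcm = 315.
    Write x = 40 + 63·t and substitute into x ≡ 2 (mod 5): 63·t ≡ 2 − 40 = -38 (mod 5).
    Reduce coefficients mod 5: 3·t ≡ 2 (mod 5).
    The inverse of 3 mod 5 is 2 (since 3·2 = 6 = 1·5 + 1), so t ≡ 2·2 = 4 ≡ 4 (mod 5).
    Then x = 40 + 63·4 = 292, valid modulo lcm(63, 5) = 315: x ≡ 292 (mod 315).
  Combine with x ≡ 0 (mod 4); new modulus lcm = 1260.
    Write x = 292 + 315·t and substitute into x ≡ 0 (mod 4): 315·t ≡ 0 − 292 = -292 (mod 4).
    Reduce coefficients mod 4: 3·t ≡ 0 (mod 4).
    The inverse of 3 mod 4 is 3 (since 3·3 = 9 = 2·4 + 1), so t ≡ 3·0 = 0 ≡ 0 (mod 4).
    Then x = 292 + 315·0 = 292, valid modulo lcm(315, 4) = 1260: x ≡ 292 (mod 1260).
Verify against each original: 292 mod 9 = 4, 292 mod 7 = 5, 292 mod 5 = 2, 292 mod 4 = 0.

x ≡ 292 (mod 1260).


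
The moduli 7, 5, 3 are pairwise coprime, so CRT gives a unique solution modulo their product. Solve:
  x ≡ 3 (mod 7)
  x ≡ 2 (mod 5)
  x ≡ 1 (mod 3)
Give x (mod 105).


Moduli 7, 5, 3 are pairwise coprime; by CRT there is a unique solution modulo M = 7 · 5 · 3 = 105.
Solve pairwise, accumulating the modulus:
  Start with x ≡ 3 (mod 7).
  Combine with x ≡ 2 (mod 5): since gcd(7, 5) = 1, we get a unique residue mod 35.
    Write x = 3 + 7·t and substitute into x ≡ 2 (mod 5): 7·t ≡ 2 − 3 = -1 (mod 5).
    Reduce coefficients mod 5: 2·t ≡ 4 (mod 5).
    The inverse of 2 mod 5 is 3 (since 2·3 = 6 = 1·5 + 1), so t ≡ 3·4 = 12 ≡ 2 (mod 5).
    Then x = 3 + 7·2 = 17, valid modulo lcm(7, 5) = 35: x ≡ 17 (mod 35).
  Combine with x ≡ 1 (mod 3): since gcd(35, 3) = 1, we get a unique residue mod 105.
    Write x = 17 + 35·t and substitute into x ≡ 1 (mod 3): 35·t ≡ 1 − 17 = -16 (mod 3).
    Reduce coefficients mod 3: 2·t ≡ 2 (mod 3).
    The inverse of 2 mod 3 is 2 (since 2·2 = 4 = 1·3 + 1), so t ≡ 2·2 = 4 ≡ 1 (mod 3).
    Then x = 17 + 35·1 = 52, valid modulo lcm(35, 3) = 105: x ≡ 52 (mod 105).
Verify: 52 mod 7 = 3 ✓, 52 mod 5 = 2 ✓, 52 mod 3 = 1 ✓.

x ≡ 52 (mod 105).


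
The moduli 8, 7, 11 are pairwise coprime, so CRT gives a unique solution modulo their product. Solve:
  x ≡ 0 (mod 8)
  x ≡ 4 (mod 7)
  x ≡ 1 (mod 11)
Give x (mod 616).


Moduli 8, 7, 11 are pairwise coprime; by CRT there is a unique solution modulo M = 8 · 7 · 11 = 616.
Solve pairwise, accumulating the modulus:
  Start with x ≡ 0 (mod 8).
  Combine with x ≡ 4 (mod 7): since gcd(8, 7) = 1, we get a unique residue mod 56.
    Write x = 0 + 8·t and substitute into x ≡ 4 (mod 7): 8·t ≡ 4 − 0 = 4 (mod 7).
    Reduce coefficients mod 7: 1·t ≡ 4 (mod 7).
    So t ≡ 4 (mod 7).
    Then x = 0 + 8·4 = 32, valid modulo lcm(8, 7) = 56: x ≡ 32 (mod 56).
  Combine with x ≡ 1 (mod 11): since gcd(56, 11) = 1, we get a unique residue mod 616.
    Write x = 32 + 56·t and substitute into x ≡ 1 (mod 11): 56·t ≡ 1 − 32 = -31 (mod 11).
    Reduce coefficients mod 11: 1·t ≡ 2 (mod 11).
    So t ≡ 2 (mod 11).
    Then x = 32 + 56·2 = 144, valid modulo lcm(56, 11) = 616: x ≡ 144 (mod 616).
Verify: 144 mod 8 = 0 ✓, 144 mod 7 = 4 ✓, 144 mod 11 = 1 ✓.

x ≡ 144 (mod 616).
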